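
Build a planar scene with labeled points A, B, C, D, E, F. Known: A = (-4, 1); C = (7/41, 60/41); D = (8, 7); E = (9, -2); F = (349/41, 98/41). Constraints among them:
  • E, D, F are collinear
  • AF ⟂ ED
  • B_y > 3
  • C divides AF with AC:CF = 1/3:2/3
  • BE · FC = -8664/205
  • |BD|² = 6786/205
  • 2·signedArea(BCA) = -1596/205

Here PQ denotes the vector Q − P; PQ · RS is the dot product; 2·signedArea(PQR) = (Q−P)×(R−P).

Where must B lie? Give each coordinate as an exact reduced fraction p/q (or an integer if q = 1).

B = (677/205, 754/205)

1. B_x = 677/205  [2·signedArea(BCA) = -1596/205 ∩ BE · FC = -8664/205]
2. B_y = 754/205  [2·signedArea(BCA) = -1596/205 ∩ BE · FC = -8664/205]
   → B = (677/205, 754/205)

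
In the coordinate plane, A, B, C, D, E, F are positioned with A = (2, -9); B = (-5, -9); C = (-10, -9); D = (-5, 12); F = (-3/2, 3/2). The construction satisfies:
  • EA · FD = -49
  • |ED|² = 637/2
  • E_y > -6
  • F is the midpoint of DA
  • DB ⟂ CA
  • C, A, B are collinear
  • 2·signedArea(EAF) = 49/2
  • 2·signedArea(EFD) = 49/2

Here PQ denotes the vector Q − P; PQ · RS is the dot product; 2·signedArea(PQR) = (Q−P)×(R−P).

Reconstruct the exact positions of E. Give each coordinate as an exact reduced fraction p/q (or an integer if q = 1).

1. E_x = -3/2  [EA · FD = -49 ∩ 2·signedArea(EAF) = 49/2]
2. E_y = -11/2  [EA · FD = -49 ∩ 2·signedArea(EAF) = 49/2]
   → E = (-3/2, -11/2)

E = (-3/2, -11/2)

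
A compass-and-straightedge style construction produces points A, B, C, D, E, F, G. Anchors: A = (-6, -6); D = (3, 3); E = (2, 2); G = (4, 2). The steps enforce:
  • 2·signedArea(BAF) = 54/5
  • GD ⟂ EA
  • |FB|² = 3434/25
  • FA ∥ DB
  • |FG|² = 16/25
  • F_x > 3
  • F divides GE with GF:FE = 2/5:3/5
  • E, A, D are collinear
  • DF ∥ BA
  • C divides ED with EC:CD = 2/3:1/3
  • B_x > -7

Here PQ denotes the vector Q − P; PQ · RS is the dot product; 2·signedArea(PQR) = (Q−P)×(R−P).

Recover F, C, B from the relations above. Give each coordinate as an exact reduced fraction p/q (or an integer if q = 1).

1. F_x = 16/5  [F divides GE with GF:FE = 2/5:3/5]
2. F_y = 2  [F divides GE with GF:FE = 2/5:3/5]
   → F = (16/5, 2)
3. C_x = 8/3  [C divides ED with EC:CD = 2/3:1/3]
4. C_y = 8/3  [C divides ED with EC:CD = 2/3:1/3]
   → C = (8/3, 8/3)
5. B_x = -31/5  [DF ∥ BA ∩ FA ∥ DB]
6. B_y = -5  [DF ∥ BA ∩ FA ∥ DB]
   → B = (-31/5, -5)

B = (-31/5, -5)
C = (8/3, 8/3)
F = (16/5, 2)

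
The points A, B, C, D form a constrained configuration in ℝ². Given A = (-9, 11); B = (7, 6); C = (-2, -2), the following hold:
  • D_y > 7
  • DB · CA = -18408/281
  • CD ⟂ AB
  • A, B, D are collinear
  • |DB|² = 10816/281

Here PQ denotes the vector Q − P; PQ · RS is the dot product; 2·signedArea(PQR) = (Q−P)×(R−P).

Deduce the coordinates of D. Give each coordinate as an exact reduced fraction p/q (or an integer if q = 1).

D = (303/281, 2206/281)

1. D_x = 303/281  [A, B, D are collinear ∩ CD ⟂ AB]
2. D_y = 2206/281  [A, B, D are collinear ∩ CD ⟂ AB]
   → D = (303/281, 2206/281)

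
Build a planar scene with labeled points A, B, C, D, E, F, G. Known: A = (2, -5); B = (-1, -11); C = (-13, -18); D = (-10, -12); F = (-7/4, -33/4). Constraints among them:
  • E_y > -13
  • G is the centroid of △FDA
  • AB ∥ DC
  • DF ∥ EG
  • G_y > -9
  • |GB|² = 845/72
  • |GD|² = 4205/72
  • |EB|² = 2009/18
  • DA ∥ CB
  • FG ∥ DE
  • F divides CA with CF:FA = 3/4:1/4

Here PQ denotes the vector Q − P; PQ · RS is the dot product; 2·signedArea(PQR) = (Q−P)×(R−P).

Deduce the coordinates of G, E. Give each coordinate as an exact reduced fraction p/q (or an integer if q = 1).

1. G_x = -13/4  [G is the centroid of △FDA]
2. G_y = -101/12  [G is the centroid of △FDA]
   → G = (-13/4, -101/12)
3. E_x = -23/2  [DF ∥ EG ∩ FG ∥ DE]
4. E_y = -73/6  [DF ∥ EG ∩ FG ∥ DE]
   → E = (-23/2, -73/6)

E = (-23/2, -73/6)
G = (-13/4, -101/12)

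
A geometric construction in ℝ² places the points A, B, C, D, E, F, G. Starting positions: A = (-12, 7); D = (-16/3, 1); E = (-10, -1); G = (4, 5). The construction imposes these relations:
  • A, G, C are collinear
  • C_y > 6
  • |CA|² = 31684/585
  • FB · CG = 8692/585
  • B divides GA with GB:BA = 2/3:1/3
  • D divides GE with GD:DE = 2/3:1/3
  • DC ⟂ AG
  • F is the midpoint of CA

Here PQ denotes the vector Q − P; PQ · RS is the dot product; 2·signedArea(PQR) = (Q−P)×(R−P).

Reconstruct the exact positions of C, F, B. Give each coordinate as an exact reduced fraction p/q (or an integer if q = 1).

B = (-20/3, 19/3)
C = (-916/195, 1187/195)
F = (-1628/195, 1276/195)

1. C_x = -916/195  [A, G, C are collinear ∩ DC ⟂ AG]
2. C_y = 1187/195  [A, G, C are collinear ∩ DC ⟂ AG]
   → C = (-916/195, 1187/195)
3. F_x = -1628/195  [F is the midpoint of CA]
4. F_y = 1276/195  [F is the midpoint of CA]
   → F = (-1628/195, 1276/195)
5. B_x = -20/3  [B divides GA with GB:BA = 2/3:1/3]
6. B_y = 19/3  [B divides GA with GB:BA = 2/3:1/3]
   → B = (-20/3, 19/3)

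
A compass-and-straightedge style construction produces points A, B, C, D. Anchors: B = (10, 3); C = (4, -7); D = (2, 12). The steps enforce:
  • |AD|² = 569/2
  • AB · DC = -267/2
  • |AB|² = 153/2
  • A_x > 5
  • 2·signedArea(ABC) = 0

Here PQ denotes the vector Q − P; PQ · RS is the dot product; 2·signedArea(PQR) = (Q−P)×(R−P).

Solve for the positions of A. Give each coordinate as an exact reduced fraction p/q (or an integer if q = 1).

A = (11/2, -9/2)

1. A_x = 11/2  [2·signedArea(ABC) = 0 ∩ AB · DC = -267/2]
2. A_y = -9/2  [2·signedArea(ABC) = 0 ∩ AB · DC = -267/2]
   → A = (11/2, -9/2)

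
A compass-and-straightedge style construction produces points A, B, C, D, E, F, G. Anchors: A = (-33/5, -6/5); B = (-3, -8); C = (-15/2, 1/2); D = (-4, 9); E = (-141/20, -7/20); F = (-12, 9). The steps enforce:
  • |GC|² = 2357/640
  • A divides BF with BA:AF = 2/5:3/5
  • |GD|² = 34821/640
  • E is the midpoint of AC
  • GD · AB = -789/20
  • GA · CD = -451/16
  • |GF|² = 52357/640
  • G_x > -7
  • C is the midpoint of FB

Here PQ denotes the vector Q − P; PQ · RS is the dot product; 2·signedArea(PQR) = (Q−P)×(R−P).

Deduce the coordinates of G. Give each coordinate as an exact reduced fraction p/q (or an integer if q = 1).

1. G_x = -503/80  [GD · AB = -789/20 ∩ GA · CD = -451/16]
2. G_y = 159/80  [GD · AB = -789/20 ∩ GA · CD = -451/16]
   → G = (-503/80, 159/80)

G = (-503/80, 159/80)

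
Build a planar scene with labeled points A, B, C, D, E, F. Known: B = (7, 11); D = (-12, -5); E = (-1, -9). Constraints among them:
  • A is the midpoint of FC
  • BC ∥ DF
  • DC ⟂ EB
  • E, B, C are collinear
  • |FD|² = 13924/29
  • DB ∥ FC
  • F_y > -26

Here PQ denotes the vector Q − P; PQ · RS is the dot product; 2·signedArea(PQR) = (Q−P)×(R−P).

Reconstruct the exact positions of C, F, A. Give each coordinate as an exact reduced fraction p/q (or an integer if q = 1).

A = (-617/58, -503/29)
C = (-33/29, -271/29)
F = (-584/29, -735/29)

1. C_x = -33/29  [E, B, C are collinear ∩ DC ⟂ EB]
2. C_y = -271/29  [E, B, C are collinear ∩ DC ⟂ EB]
   → C = (-33/29, -271/29)
3. F_x = -584/29  [DB ∥ FC ∩ BC ∥ DF]
4. F_y = -735/29  [DB ∥ FC ∩ BC ∥ DF]
   → F = (-584/29, -735/29)
5. A_x = -617/58  [A is the midpoint of FC]
6. A_y = -503/29  [A is the midpoint of FC]
   → A = (-617/58, -503/29)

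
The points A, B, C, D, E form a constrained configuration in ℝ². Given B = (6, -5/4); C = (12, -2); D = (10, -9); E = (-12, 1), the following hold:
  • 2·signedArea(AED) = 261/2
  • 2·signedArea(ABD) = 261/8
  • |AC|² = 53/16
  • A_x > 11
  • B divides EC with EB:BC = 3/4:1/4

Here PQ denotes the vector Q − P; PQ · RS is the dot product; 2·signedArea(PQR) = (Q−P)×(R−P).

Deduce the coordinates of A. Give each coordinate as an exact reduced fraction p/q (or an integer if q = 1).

1. A_x = 23/2  [2·signedArea(ABD) = 261/8 ∩ 2·signedArea(AED) = 261/2]
2. A_y = -15/4  [2·signedArea(ABD) = 261/8 ∩ 2·signedArea(AED) = 261/2]
   → A = (23/2, -15/4)

A = (23/2, -15/4)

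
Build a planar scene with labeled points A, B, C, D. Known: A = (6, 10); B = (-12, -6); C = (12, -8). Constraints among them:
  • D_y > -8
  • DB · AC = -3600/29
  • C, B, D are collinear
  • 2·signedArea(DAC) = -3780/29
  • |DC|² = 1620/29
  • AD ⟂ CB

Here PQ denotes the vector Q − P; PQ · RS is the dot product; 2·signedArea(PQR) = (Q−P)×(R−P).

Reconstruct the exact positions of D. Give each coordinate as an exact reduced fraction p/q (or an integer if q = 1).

1. D_x = 132/29  [C, B, D are collinear ∩ AD ⟂ CB]
2. D_y = -214/29  [C, B, D are collinear ∩ AD ⟂ CB]
   → D = (132/29, -214/29)

D = (132/29, -214/29)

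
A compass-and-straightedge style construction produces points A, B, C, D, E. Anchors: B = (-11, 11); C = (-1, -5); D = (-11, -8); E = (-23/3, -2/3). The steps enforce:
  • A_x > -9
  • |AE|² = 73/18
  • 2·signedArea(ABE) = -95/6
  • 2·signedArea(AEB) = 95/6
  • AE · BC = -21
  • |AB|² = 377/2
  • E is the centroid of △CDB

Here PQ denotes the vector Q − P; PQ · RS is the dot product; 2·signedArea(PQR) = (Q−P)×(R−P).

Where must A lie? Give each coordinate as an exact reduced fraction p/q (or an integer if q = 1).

A = (-17/2, -5/2)

1. A_x = -17/2  [2·signedArea(AEB) = 95/6 ∩ AE · BC = -21]
2. A_y = -5/2  [2·signedArea(AEB) = 95/6 ∩ AE · BC = -21]
   → A = (-17/2, -5/2)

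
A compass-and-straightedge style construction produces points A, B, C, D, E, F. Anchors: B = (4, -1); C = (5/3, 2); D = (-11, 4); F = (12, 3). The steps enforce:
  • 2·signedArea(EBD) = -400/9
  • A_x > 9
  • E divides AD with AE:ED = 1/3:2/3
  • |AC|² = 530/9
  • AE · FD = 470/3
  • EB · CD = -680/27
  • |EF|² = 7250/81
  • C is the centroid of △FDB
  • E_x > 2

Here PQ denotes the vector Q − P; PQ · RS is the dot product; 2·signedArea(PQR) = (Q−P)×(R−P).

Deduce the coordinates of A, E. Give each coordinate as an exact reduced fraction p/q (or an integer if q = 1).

1. E_x = 23/9  [2·signedArea(EBD) = -400/9 ∩ EB · CD = -680/27]
2. E_y = 22/9  [2·signedArea(EBD) = -400/9 ∩ EB · CD = -680/27]
   → E = (23/9, 22/9)
3. A_x = 28/3  [AE · FD = 470/3 ∩ E divides AD with AE:ED = 1/3:2/3]
4. A_y = 5/3  [AE · FD = 470/3 ∩ E divides AD with AE:ED = 1/3:2/3]
   → A = (28/3, 5/3)

A = (28/3, 5/3)
E = (23/9, 22/9)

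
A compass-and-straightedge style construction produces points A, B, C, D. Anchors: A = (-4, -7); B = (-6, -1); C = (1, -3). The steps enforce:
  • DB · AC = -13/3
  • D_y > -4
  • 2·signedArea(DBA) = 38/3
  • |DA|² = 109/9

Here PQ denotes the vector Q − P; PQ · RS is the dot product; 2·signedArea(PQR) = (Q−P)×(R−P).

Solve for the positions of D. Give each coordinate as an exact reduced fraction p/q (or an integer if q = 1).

D = (-3, -11/3)

1. D_x = -3  [DB · AC = -13/3 ∩ 2·signedArea(DBA) = 38/3]
2. D_y = -11/3  [DB · AC = -13/3 ∩ 2·signedArea(DBA) = 38/3]
   → D = (-3, -11/3)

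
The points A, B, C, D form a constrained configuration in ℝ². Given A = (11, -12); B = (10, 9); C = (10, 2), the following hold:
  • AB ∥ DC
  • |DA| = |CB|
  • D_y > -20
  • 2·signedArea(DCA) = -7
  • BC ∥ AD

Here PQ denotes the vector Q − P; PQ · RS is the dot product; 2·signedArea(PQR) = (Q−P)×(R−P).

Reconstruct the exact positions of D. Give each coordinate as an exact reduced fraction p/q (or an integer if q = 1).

1. D_x = 11  [AB ∥ DC ∩ BC ∥ AD]
2. D_y = -19  [AB ∥ DC ∩ BC ∥ AD]
   → D = (11, -19)

D = (11, -19)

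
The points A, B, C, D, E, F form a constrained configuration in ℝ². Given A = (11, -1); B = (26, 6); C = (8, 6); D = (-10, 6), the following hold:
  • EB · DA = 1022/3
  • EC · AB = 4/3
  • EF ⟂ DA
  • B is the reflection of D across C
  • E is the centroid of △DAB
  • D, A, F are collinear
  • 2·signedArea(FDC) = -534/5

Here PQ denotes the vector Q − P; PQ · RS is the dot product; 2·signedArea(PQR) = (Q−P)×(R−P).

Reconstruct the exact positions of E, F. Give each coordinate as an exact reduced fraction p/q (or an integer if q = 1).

1. E_x = 9  [E is the centroid of △DAB]
2. E_y = 11/3  [E is the centroid of △DAB]
   → E = (9, 11/3)
3. F_x = 39/5  [D, A, F are collinear ∩ EF ⟂ DA]
4. F_y = 1/15  [D, A, F are collinear ∩ EF ⟂ DA]
   → F = (39/5, 1/15)

E = (9, 11/3)
F = (39/5, 1/15)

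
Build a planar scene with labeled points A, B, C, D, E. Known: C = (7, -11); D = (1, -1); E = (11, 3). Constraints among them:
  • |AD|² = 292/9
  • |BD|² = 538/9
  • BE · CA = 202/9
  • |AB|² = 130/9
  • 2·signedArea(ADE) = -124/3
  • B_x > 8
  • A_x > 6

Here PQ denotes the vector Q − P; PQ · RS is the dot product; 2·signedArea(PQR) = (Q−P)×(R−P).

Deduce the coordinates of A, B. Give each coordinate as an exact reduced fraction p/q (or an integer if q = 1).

A = (19/3, -3)
B = (26/3, 0)

1. A_x = 19/3  [line -4·x + 10·y + 166/3 = 0 ∩ |AD|² = 292/9]
2. A_y = -3  [line -4·x + 10·y + 166/3 = 0 ∩ |AD|² = 292/9]
   → A = (19/3, -3)
3. B_x = 26/3  [line 2/3·x + -8·y + -52/9 = 0 ∩ |AB|² = 130/9]
4. B_y = 0  [line 2/3·x + -8·y + -52/9 = 0 ∩ |AB|² = 130/9]
   → B = (26/3, 0)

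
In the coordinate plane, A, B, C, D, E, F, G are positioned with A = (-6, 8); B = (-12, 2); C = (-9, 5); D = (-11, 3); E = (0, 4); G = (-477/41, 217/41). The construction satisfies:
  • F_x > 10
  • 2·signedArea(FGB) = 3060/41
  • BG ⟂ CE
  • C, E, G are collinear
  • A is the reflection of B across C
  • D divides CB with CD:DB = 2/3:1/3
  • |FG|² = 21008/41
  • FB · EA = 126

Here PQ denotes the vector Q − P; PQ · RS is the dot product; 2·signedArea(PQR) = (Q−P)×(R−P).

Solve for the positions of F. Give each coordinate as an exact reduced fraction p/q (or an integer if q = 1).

F = (11, 5)

1. F_x = 11  [2·signedArea(FGB) = 3060/41 ∩ FB · EA = 126]
2. F_y = 5  [2·signedArea(FGB) = 3060/41 ∩ FB · EA = 126]
   → F = (11, 5)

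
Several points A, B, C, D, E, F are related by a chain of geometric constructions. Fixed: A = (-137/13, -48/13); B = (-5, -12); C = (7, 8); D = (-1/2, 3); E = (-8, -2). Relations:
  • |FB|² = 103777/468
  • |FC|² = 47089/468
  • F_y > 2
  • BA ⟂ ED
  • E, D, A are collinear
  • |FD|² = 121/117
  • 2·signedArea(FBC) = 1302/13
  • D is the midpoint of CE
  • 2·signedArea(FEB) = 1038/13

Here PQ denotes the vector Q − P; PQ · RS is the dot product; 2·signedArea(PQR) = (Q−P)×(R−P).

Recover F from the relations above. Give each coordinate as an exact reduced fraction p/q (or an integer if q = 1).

1. F_x = -35/26  [2·signedArea(FBC) = 1302/13 ∩ 2·signedArea(FEB) = 1038/13]
2. F_y = 95/39  [2·signedArea(FBC) = 1302/13 ∩ 2·signedArea(FEB) = 1038/13]
   → F = (-35/26, 95/39)

F = (-35/26, 95/39)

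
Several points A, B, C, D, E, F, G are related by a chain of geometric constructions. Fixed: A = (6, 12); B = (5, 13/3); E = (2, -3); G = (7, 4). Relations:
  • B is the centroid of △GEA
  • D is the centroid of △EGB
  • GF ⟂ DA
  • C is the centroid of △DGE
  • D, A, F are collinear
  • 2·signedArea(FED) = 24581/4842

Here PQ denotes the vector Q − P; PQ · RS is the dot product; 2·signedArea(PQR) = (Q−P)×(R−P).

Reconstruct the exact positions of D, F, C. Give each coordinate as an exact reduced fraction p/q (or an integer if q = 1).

1. D_x = 14/3  [D is the centroid of △EGB]
2. D_y = 16/9  [D is the centroid of △EGB]
   → D = (14/3, 16/9)
3. F_x = 2685/538  [D, A, F are collinear ∩ GF ⟂ DA]
4. F_y = 2293/538  [D, A, F are collinear ∩ GF ⟂ DA]
   → F = (2685/538, 2293/538)
5. C_x = 41/9  [C is the centroid of △DGE]
6. C_y = 25/27  [C is the centroid of △DGE]
   → C = (41/9, 25/27)

C = (41/9, 25/27)
D = (14/3, 16/9)
F = (2685/538, 2293/538)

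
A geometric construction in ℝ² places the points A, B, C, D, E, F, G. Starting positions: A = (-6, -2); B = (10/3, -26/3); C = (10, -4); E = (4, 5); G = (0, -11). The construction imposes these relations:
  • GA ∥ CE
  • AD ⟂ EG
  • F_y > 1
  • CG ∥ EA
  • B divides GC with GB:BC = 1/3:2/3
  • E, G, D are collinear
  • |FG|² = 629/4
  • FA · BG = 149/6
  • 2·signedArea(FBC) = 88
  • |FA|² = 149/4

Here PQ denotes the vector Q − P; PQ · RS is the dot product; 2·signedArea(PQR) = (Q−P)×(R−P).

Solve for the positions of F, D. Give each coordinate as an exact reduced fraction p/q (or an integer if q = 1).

D = (30/17, -67/17)
F = (-1, 3/2)

1. F_x = -1  [2·signedArea(FBC) = 88 ∩ FA · BG = 149/6]
2. F_y = 3/2  [2·signedArea(FBC) = 88 ∩ FA · BG = 149/6]
   → F = (-1, 3/2)
3. D_x = 30/17  [E, G, D are collinear ∩ AD ⟂ EG]
4. D_y = -67/17  [E, G, D are collinear ∩ AD ⟂ EG]
   → D = (30/17, -67/17)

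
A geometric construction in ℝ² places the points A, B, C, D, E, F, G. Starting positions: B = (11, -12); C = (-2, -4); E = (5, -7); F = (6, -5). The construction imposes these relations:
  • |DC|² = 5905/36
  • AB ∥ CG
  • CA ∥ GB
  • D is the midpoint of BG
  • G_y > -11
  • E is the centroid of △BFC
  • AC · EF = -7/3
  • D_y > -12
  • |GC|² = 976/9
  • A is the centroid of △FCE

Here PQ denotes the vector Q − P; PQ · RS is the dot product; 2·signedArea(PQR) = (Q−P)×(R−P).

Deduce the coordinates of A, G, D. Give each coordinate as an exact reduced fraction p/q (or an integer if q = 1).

1. A_x = 3  [A is the centroid of △FCE]
2. A_y = -16/3  [A is the centroid of △FCE]
   → A = (3, -16/3)
3. G_x = 6  [CA ∥ GB ∩ AB ∥ CG]
4. G_y = -32/3  [CA ∥ GB ∩ AB ∥ CG]
   → G = (6, -32/3)
5. D_x = 17/2  [D is the midpoint of BG]
6. D_y = -34/3  [D is the midpoint of BG]
   → D = (17/2, -34/3)

A = (3, -16/3)
D = (17/2, -34/3)
G = (6, -32/3)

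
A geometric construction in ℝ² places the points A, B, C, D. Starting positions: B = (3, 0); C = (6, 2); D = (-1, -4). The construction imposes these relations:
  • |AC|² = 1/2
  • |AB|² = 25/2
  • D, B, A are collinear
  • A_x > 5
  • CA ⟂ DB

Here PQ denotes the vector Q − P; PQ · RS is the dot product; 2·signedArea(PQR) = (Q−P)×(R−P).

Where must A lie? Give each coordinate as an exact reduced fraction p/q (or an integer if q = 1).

1. A_x = 11/2  [D, B, A are collinear ∩ CA ⟂ DB]
2. A_y = 5/2  [D, B, A are collinear ∩ CA ⟂ DB]
   → A = (11/2, 5/2)

A = (11/2, 5/2)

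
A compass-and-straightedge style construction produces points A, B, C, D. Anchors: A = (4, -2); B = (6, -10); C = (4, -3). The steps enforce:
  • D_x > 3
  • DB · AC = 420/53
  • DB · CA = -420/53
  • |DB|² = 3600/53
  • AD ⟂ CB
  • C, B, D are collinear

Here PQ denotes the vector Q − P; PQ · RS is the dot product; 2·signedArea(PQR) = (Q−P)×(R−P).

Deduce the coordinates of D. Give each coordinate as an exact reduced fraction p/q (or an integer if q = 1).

D = (198/53, -110/53)

1. D_x = 198/53  [C, B, D are collinear ∩ AD ⟂ CB]
2. D_y = -110/53  [C, B, D are collinear ∩ AD ⟂ CB]
   → D = (198/53, -110/53)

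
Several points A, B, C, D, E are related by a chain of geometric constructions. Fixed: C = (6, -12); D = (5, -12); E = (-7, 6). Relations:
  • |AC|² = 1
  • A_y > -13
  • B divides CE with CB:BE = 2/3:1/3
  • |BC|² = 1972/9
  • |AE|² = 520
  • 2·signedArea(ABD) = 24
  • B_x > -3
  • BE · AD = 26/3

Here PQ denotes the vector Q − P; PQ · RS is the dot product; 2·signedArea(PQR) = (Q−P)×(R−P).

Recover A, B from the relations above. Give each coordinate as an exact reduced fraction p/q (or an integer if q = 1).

1. B_x = -8/3  [B divides CE with CB:BE = 2/3:1/3]
2. B_y = 0  [B divides CE with CB:BE = 2/3:1/3]
   → B = (-8/3, 0)
3. A_x = 7  [2·signedArea(ABD) = 24 ∩ BE · AD = 26/3]
4. A_y = -12  [2·signedArea(ABD) = 24 ∩ BE · AD = 26/3]
   → A = (7, -12)

A = (7, -12)
B = (-8/3, 0)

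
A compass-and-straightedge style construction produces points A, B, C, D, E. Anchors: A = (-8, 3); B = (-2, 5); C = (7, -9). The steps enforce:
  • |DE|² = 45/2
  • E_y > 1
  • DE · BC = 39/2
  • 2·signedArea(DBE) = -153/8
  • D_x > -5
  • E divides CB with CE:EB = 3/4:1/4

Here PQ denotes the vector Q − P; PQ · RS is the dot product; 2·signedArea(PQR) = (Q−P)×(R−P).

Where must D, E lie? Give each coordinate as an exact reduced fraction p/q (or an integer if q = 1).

D = (-17/4, 0)
E = (1/4, 3/2)

1. E_x = 1/4  [E divides CB with CE:EB = 3/4:1/4]
2. E_y = 3/2  [E divides CB with CE:EB = 3/4:1/4]
   → E = (1/4, 3/2)
3. D_x = -17/4  [DE · BC = 39/2 ∩ 2·signedArea(DBE) = -153/8]
4. D_y = 0  [DE · BC = 39/2 ∩ 2·signedArea(DBE) = -153/8]
   → D = (-17/4, 0)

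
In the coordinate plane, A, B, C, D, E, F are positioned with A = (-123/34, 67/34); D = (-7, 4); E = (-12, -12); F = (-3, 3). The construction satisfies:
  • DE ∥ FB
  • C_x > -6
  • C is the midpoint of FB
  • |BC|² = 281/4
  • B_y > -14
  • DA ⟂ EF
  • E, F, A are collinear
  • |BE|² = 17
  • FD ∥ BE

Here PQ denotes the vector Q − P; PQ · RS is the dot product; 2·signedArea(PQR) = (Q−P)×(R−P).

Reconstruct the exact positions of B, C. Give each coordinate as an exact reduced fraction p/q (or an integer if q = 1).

1. B_x = -8  [FD ∥ BE ∩ DE ∥ FB]
2. B_y = -13  [FD ∥ BE ∩ DE ∥ FB]
   → B = (-8, -13)
3. C_x = -11/2  [C is the midpoint of FB]
4. C_y = -5  [C is the midpoint of FB]
   → C = (-11/2, -5)

B = (-8, -13)
C = (-11/2, -5)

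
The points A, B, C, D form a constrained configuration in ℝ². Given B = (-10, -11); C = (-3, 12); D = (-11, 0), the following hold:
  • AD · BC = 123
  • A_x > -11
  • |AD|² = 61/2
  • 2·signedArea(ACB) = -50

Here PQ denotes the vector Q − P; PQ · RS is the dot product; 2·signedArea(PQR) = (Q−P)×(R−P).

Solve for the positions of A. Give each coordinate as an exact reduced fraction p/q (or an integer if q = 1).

1. A_x = -21/2  [AD · BC = 123 ∩ 2·signedArea(ACB) = -50]
2. A_y = -11/2  [AD · BC = 123 ∩ 2·signedArea(ACB) = -50]
   → A = (-21/2, -11/2)

A = (-21/2, -11/2)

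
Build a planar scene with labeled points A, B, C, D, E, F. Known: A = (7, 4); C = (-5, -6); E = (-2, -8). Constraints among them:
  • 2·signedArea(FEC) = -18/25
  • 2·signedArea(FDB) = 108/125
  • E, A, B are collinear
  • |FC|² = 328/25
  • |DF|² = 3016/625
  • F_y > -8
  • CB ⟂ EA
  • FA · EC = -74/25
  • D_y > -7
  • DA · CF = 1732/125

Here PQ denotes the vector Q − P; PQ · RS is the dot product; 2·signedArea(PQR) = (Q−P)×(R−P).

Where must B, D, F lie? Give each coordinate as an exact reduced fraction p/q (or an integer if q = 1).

B = (-53/25, -204/25)
D = (-481/125, -858/125)
F = (-47/25, -196/25)

1. B_x = -53/25  [E, A, B are collinear ∩ CB ⟂ EA]
2. B_y = -204/25  [E, A, B are collinear ∩ CB ⟂ EA]
   → B = (-53/25, -204/25)
3. F_x = -47/25  [FA · EC = -74/25 ∩ 2·signedArea(FEC) = -18/25]
4. F_y = -196/25  [FA · EC = -74/25 ∩ 2·signedArea(FEC) = -18/25]
   → F = (-47/25, -196/25)
5. D_x = -481/125  [DA · CF = 1732/125 ∩ 2·signedArea(FDB) = 108/125]
6. D_y = -858/125  [DA · CF = 1732/125 ∩ 2·signedArea(FDB) = 108/125]
   → D = (-481/125, -858/125)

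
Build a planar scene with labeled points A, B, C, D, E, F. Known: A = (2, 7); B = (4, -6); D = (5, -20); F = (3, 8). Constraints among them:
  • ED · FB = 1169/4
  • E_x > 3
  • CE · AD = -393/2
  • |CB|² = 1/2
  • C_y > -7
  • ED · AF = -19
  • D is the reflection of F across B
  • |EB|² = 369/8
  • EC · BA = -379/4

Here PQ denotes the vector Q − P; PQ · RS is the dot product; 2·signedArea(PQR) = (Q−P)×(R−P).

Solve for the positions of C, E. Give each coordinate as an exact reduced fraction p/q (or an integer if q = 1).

1. E_x = 13/4  [ED · AF = -19 ∩ ED · FB = 1169/4]
2. E_y = 3/4  [ED · AF = -19 ∩ ED · FB = 1169/4]
   → E = (13/4, 3/4)
3. C_x = 7/2  [CE · AD = -393/2 ∩ EC · BA = -379/4]
4. C_y = -13/2  [CE · AD = -393/2 ∩ EC · BA = -379/4]
   → C = (7/2, -13/2)

C = (7/2, -13/2)
E = (13/4, 3/4)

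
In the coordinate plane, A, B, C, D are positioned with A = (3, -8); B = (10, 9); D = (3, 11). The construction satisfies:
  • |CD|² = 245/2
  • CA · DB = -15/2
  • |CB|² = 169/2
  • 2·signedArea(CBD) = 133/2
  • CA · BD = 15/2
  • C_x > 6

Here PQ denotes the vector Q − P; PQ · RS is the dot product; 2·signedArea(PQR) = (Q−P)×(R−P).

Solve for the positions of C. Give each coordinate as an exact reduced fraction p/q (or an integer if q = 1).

C = (13/2, 1/2)

1. C_x = 13/2  [2·signedArea(CBD) = 133/2 ∩ CA · BD = 15/2]
2. C_y = 1/2  [2·signedArea(CBD) = 133/2 ∩ CA · BD = 15/2]
   → C = (13/2, 1/2)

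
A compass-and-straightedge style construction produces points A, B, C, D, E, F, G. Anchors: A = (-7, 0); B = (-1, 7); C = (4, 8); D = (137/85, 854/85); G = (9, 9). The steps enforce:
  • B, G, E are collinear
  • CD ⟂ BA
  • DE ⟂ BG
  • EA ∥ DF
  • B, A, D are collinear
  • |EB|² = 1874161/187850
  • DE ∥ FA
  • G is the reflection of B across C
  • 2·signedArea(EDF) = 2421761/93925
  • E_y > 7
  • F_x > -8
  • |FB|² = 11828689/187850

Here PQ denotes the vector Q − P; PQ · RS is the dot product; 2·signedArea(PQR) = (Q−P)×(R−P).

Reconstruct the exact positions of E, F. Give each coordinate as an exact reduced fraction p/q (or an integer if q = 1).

1. E_x = 927/442  [B, G, E are collinear ∩ DE ⟂ BG]
2. E_y = 16839/2210  [B, G, E are collinear ∩ DE ⟂ BG]
   → E = (927/442, 16839/2210)
3. F_x = -16543/2210  [DE ∥ FA ∩ EA ∥ DF]
4. F_y = 1073/442  [DE ∥ FA ∩ EA ∥ DF]
   → F = (-16543/2210, 1073/442)

E = (927/442, 16839/2210)
F = (-16543/2210, 1073/442)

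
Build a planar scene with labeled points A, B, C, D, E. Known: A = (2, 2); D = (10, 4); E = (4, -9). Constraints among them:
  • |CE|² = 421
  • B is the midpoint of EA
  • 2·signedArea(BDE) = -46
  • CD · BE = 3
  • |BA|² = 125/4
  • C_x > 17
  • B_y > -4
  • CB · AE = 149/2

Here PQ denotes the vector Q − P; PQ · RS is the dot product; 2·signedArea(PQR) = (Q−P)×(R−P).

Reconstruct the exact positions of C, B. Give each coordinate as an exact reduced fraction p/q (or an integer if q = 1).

1. B_x = 3  [B is the midpoint of EA]
2. B_y = -7/2  [B is the midpoint of EA]
   → B = (3, -7/2)
3. C_x = 18  [line -2·x + 11·y + -30 = 0 ∩ |CE|² = 421]
4. C_y = 6  [line -2·x + 11·y + -30 = 0 ∩ |CE|² = 421]
   → C = (18, 6)

B = (3, -7/2)
C = (18, 6)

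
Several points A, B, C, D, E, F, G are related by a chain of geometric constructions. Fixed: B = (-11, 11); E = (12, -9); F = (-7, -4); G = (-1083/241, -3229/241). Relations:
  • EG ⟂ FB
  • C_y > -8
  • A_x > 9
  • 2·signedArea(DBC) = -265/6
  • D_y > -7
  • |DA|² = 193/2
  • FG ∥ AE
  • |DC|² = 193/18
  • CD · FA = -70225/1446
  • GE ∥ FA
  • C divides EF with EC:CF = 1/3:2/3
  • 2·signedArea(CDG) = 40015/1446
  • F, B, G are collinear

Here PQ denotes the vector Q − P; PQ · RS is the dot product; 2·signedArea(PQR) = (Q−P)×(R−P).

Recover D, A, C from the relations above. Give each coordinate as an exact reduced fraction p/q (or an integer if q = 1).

1. A_x = 2288/241  [FG ∥ AE ∩ GE ∥ FA]
2. A_y = 96/241  [FG ∥ AE ∩ GE ∥ FA]
   → A = (2288/241, 96/241)
3. C_x = 17/3  [C divides EF with EC:CF = 1/3:2/3]
4. C_y = -22/3  [C divides EF with EC:CF = 1/3:2/3]
   → C = (17/3, -22/3)
5. D_x = 5/2  [2·signedArea(DBC) = -265/6 ∩ CD · FA = -70225/1446]
6. D_y = -13/2  [2·signedArea(DBC) = -265/6 ∩ CD · FA = -70225/1446]
   → D = (5/2, -13/2)

A = (2288/241, 96/241)
C = (17/3, -22/3)
D = (5/2, -13/2)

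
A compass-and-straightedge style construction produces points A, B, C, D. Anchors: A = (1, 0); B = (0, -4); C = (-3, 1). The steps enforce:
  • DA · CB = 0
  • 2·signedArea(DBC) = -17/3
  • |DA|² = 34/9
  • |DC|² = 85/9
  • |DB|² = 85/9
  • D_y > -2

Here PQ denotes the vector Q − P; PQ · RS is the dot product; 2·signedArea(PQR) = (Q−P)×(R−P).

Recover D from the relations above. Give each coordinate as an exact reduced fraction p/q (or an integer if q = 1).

D = (-2/3, -1)

1. D_x = -2/3  [DA · CB = 0 ∩ 2·signedArea(DBC) = -17/3]
2. D_y = -1  [DA · CB = 0 ∩ 2·signedArea(DBC) = -17/3]
   → D = (-2/3, -1)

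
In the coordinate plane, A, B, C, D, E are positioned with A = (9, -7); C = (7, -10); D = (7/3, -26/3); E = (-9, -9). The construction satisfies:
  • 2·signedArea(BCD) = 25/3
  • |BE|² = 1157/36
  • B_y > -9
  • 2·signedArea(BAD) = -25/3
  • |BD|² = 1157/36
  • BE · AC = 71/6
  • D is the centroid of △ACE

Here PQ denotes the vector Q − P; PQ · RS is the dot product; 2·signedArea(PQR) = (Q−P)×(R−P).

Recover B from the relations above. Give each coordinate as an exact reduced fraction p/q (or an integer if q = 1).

B = (-10/3, -53/6)

1. B_x = -10/3  [2·signedArea(BCD) = 25/3 ∩ BE · AC = 71/6]
2. B_y = -53/6  [2·signedArea(BCD) = 25/3 ∩ BE · AC = 71/6]
   → B = (-10/3, -53/6)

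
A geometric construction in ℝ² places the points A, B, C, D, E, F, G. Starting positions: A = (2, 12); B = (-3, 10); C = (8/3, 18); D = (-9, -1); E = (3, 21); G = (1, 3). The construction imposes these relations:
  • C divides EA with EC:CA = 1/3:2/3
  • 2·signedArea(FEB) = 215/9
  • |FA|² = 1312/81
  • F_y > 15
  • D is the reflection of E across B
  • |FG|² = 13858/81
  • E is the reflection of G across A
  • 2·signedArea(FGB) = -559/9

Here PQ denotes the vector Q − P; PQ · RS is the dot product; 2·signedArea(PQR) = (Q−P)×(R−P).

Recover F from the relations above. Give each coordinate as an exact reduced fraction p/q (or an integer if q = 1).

F = (22/9, 16)

1. F_x = 22/9  [2·signedArea(FEB) = 215/9 ∩ 2·signedArea(FGB) = -559/9]
2. F_y = 16  [2·signedArea(FEB) = 215/9 ∩ 2·signedArea(FGB) = -559/9]
   → F = (22/9, 16)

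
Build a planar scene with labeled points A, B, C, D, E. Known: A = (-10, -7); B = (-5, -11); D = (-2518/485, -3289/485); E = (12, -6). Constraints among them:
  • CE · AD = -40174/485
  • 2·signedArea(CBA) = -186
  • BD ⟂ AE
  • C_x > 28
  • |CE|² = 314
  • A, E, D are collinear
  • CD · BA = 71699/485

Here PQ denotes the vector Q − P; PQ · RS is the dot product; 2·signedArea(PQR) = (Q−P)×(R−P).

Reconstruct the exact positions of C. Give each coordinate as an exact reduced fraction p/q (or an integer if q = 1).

1. C_x = 29  [CE · AD = -40174/485 ∩ 2·signedArea(CBA) = -186]
2. C_y = -1  [CE · AD = -40174/485 ∩ 2·signedArea(CBA) = -186]
   → C = (29, -1)

C = (29, -1)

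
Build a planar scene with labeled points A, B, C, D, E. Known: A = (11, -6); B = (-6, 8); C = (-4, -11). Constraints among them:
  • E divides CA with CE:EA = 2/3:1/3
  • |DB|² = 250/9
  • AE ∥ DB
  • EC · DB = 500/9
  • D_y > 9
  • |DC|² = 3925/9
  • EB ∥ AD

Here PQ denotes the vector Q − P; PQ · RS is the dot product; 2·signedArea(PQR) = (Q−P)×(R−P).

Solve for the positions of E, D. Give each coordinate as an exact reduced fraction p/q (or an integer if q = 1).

D = (-1, 29/3)
E = (6, -23/3)

1. E_x = 6  [E divides CA with CE:EA = 2/3:1/3]
2. E_y = -23/3  [E divides CA with CE:EA = 2/3:1/3]
   → E = (6, -23/3)
3. D_x = -1  [AE ∥ DB ∩ EB ∥ AD]
4. D_y = 29/3  [AE ∥ DB ∩ EB ∥ AD]
   → D = (-1, 29/3)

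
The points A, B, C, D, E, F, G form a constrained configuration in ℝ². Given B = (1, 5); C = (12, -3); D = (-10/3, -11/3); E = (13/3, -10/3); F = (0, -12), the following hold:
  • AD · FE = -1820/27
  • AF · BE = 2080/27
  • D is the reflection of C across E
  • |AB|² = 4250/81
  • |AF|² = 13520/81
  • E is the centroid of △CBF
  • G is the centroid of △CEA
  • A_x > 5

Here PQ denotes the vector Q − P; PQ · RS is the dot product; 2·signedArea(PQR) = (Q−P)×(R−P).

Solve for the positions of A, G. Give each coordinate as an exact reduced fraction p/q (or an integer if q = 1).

1. A_x = 52/9  [AD · FE = -1820/27 ∩ AF · BE = 2080/27]
2. A_y = -4/9  [AD · FE = -1820/27 ∩ AF · BE = 2080/27]
   → A = (52/9, -4/9)
3. G_x = 199/27  [G is the centroid of △CEA]
4. G_y = -61/27  [G is the centroid of △CEA]
   → G = (199/27, -61/27)

A = (52/9, -4/9)
G = (199/27, -61/27)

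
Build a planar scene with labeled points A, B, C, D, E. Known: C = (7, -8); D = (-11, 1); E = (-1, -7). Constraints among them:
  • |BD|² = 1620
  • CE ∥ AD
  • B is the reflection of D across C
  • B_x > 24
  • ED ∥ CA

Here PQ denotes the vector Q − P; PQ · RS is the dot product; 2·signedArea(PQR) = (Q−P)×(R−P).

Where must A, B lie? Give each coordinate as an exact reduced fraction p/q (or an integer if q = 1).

1. A_x = -3  [CE ∥ AD ∩ ED ∥ CA]
2. A_y = 0  [CE ∥ AD ∩ ED ∥ CA]
   → A = (-3, 0)
3. B_x = 25  [B is the reflection of D across C]
4. B_y = -17  [B is the reflection of D across C]
   → B = (25, -17)

A = (-3, 0)
B = (25, -17)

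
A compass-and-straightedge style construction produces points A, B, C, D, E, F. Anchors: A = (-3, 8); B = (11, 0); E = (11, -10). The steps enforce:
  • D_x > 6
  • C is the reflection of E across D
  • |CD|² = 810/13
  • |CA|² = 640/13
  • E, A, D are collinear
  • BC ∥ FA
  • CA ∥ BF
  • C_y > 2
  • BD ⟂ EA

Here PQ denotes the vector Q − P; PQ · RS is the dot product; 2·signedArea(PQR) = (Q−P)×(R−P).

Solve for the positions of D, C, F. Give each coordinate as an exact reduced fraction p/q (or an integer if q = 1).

1. D_x = 80/13  [E, A, D are collinear ∩ BD ⟂ EA]
2. D_y = -49/13  [E, A, D are collinear ∩ BD ⟂ EA]
   → D = (80/13, -49/13)
3. C_x = 17/13  [C is the reflection of E across D]
4. C_y = 32/13  [C is the reflection of E across D]
   → C = (17/13, 32/13)
5. F_x = 87/13  [BC ∥ FA ∩ CA ∥ BF]
6. F_y = 72/13  [BC ∥ FA ∩ CA ∥ BF]
   → F = (87/13, 72/13)

C = (17/13, 32/13)
D = (80/13, -49/13)
F = (87/13, 72/13)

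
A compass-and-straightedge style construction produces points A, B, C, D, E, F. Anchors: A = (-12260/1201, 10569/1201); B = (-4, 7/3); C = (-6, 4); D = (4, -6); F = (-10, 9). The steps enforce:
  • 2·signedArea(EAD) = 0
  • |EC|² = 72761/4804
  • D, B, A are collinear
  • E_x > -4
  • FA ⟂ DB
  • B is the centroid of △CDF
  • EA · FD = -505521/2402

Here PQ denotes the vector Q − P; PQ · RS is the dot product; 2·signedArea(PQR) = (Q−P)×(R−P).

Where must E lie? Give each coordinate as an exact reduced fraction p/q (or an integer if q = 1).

E = (-3728/1201, 3363/2402)

1. E_x = -3728/1201  [2·signedArea(EAD) = 0 ∩ EA · FD = -505521/2402]
2. E_y = 3363/2402  [2·signedArea(EAD) = 0 ∩ EA · FD = -505521/2402]
   → E = (-3728/1201, 3363/2402)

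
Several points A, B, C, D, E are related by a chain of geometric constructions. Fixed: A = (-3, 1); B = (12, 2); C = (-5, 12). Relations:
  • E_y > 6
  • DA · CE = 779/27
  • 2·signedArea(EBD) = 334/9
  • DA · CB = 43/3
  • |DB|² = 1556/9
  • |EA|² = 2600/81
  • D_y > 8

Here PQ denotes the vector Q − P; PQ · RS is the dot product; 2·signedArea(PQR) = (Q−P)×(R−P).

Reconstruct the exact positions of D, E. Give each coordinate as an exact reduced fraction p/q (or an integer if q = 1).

1. D_x = 2/3  [line -17·x + 10·y + -226/3 = 0 ∩ |DB|² = 1556/9]
2. D_y = 26/3  [line -17·x + 10·y + -226/3 = 0 ∩ |DB|² = 1556/9]
   → D = (2/3, 26/3)
3. E_x = -5/9  [DA · CE = 779/27 ∩ 2·signedArea(EBD) = 334/9]
4. E_y = 55/9  [DA · CE = 779/27 ∩ 2·signedArea(EBD) = 334/9]
   → E = (-5/9, 55/9)

D = (2/3, 26/3)
E = (-5/9, 55/9)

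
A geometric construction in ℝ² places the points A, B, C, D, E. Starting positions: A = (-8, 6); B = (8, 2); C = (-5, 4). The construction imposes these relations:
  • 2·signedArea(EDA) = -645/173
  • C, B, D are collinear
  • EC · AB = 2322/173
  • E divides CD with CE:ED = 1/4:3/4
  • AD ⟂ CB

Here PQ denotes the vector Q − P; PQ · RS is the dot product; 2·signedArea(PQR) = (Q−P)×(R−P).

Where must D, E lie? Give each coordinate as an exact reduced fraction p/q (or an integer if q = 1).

1. D_x = -1424/173  [C, B, D are collinear ∩ AD ⟂ CB]
2. D_y = 778/173  [C, B, D are collinear ∩ AD ⟂ CB]
   → D = (-1424/173, 778/173)
3. E_x = -4019/692  [E divides CD with CE:ED = 1/4:3/4]
4. E_y = 1427/346  [E divides CD with CE:ED = 1/4:3/4]
   → E = (-4019/692, 1427/346)

D = (-1424/173, 778/173)
E = (-4019/692, 1427/346)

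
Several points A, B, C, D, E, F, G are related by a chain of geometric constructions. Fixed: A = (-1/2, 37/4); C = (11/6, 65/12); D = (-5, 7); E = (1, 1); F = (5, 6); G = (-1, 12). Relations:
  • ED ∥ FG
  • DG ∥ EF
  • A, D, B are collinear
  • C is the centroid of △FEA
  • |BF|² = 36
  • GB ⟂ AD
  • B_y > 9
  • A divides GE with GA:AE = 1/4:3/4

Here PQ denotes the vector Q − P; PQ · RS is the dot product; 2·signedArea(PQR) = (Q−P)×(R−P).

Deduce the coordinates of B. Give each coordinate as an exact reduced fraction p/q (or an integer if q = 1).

B = (1/5, 48/5)

1. B_x = 1/5  [A, D, B are collinear ∩ GB ⟂ AD]
2. B_y = 48/5  [A, D, B are collinear ∩ GB ⟂ AD]
   → B = (1/5, 48/5)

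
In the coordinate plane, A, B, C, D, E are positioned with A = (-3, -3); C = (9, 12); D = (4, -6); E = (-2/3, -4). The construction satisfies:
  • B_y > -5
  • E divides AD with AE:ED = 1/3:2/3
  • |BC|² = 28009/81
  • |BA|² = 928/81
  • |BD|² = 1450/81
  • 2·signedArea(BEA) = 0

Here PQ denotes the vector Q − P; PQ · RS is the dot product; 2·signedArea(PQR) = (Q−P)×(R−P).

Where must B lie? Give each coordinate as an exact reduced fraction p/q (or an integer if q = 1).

1. B_x = 1/9  [line -1·x + -7/3·y + -10 = 0 ∩ |BD|² = 1450/81]
2. B_y = -13/3  [line -1·x + -7/3·y + -10 = 0 ∩ |BD|² = 1450/81]
   → B = (1/9, -13/3)

B = (1/9, -13/3)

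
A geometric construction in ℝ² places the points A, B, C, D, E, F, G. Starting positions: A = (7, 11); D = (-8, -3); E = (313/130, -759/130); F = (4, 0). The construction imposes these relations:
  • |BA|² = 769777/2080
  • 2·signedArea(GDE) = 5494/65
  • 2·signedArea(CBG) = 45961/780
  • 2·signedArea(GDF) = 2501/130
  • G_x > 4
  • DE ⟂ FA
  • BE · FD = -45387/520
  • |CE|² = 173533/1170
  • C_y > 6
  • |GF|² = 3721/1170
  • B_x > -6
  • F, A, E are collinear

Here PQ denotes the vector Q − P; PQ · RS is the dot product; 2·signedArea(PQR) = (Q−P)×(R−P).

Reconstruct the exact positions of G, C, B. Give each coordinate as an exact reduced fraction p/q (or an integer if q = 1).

B = (-2807/520, -1929/520)
C = (2, 19/3)
G = (581/130, 671/390)

1. G_x = 581/130  [2·signedArea(GDF) = 2501/130 ∩ 2·signedArea(GDE) = 5494/65]
2. G_y = 671/390  [2·signedArea(GDF) = 2501/130 ∩ 2·signedArea(GDE) = 5494/65]
   → G = (581/130, 671/390)
3. B_x = -2807/520  [line 12·x + 3·y + 39471/520 = 0 ∩ |BA|² = 769777/2080]
4. B_y = -1929/520  [line 12·x + 3·y + 39471/520 = 0 ∩ |BA|² = 769777/2080]
   → B = (-2807/520, -1929/520)
5. C_x = 2  [line -8471/1560·x + 5131/520·y + -26849/520 = 0 ∩ |CE|² = 173533/1170]
6. C_y = 19/3  [line -8471/1560·x + 5131/520·y + -26849/520 = 0 ∩ |CE|² = 173533/1170]
   → C = (2, 19/3)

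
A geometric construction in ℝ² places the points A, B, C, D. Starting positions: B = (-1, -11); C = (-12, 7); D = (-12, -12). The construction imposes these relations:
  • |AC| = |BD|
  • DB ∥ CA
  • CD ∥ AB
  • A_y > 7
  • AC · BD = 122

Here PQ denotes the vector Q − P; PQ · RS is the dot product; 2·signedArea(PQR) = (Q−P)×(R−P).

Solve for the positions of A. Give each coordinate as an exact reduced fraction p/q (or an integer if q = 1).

1. A_x = -1  [CD ∥ AB ∩ DB ∥ CA]
2. A_y = 8  [CD ∥ AB ∩ DB ∥ CA]
   → A = (-1, 8)

A = (-1, 8)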